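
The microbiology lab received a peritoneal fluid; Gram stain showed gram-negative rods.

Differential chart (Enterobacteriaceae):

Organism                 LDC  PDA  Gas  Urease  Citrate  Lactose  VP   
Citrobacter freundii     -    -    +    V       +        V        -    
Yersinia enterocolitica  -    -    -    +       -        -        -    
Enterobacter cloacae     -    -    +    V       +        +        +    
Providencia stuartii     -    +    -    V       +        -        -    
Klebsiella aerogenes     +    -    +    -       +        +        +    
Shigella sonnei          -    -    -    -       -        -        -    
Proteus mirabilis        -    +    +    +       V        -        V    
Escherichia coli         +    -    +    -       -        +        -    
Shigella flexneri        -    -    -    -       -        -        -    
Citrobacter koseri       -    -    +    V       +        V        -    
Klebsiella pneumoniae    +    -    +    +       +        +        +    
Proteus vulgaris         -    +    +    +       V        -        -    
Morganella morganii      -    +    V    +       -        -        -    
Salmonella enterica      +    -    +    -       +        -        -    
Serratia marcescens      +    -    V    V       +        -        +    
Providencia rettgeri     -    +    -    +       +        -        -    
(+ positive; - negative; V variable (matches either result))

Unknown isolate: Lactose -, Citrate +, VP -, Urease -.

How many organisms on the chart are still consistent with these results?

4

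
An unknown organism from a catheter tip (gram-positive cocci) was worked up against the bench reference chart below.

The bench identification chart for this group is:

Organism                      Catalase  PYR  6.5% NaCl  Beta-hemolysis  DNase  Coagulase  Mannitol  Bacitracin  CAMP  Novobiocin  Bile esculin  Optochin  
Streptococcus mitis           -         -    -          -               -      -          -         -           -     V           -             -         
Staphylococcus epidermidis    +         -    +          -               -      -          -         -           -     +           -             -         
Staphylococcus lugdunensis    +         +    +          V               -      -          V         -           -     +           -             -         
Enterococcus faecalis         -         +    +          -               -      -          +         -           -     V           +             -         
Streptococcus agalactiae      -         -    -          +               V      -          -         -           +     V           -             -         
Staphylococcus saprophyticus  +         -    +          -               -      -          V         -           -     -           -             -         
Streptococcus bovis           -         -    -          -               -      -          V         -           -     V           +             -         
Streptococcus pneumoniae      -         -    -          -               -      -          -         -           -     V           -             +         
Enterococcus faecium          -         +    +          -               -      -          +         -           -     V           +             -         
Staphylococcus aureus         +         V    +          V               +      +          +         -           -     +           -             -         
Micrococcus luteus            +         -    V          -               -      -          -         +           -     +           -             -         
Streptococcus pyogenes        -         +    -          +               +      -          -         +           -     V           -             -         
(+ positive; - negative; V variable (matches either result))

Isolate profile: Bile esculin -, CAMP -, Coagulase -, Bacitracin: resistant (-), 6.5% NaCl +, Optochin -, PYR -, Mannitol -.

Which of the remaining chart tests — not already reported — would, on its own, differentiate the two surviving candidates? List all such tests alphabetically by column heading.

Novobiocin

Coagulase -: excludes Staphylococcus aureus — 11 left.
Bacitracin -: excludes Micrococcus luteus, Streptococcus pyogenes — 9 left.
Bile esculin -: excludes Enterococcus faecalis, Streptococcus bovis, Enterococcus faecium — 6 left.
Mannitol -: all 6 remaining candidates are consistent.
6.5% NaCl +: excludes Streptococcus mitis, Streptococcus agalactiae, Streptococcus pneumoniae — 3 left.
Optochin -: all 3 remaining candidates are consistent.
CAMP -: all 3 remaining candidates are consistent.
PYR -: excludes Staphylococcus lugdunensis — 2 left.
Two candidates remain: Staphylococcus epidermidis and Staphylococcus saprophyticus.
  Catalase: + vs + — same for both, does not separate.
  Beta-hemolysis: - vs - — same for both, does not separate.
  DNase: - vs - — same for both, does not separate.
  Novobiocin: Staphylococcus epidermidis +, Staphylococcus saprophyticus - — discriminates.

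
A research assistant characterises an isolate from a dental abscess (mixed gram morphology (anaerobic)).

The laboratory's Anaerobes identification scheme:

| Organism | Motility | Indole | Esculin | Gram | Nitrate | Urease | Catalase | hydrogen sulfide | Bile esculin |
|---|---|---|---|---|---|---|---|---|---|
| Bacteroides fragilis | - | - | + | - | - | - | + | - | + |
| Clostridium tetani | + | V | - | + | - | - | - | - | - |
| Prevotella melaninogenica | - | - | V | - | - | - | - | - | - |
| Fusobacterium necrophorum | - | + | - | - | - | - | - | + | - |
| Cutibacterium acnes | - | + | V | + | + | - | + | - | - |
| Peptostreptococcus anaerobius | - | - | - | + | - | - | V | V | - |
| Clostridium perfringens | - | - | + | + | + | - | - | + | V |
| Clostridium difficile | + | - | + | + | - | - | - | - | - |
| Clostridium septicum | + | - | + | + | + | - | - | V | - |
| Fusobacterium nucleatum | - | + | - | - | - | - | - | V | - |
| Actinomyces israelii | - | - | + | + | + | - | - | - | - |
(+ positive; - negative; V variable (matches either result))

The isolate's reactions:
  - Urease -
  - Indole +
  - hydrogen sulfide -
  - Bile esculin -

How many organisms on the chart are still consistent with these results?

Bile esculin -: excludes Bacteroides fragilis — 10 left.
Urease -: all 10 remaining candidates are consistent.
Indole +: excludes 6 organisms — 4 left.
hydrogen sulfide -: excludes Fusobacterium necrophorum — 3 left.
Still consistent: Clostridium tetani, Cutibacterium acnes, Fusobacterium nucleatum.

3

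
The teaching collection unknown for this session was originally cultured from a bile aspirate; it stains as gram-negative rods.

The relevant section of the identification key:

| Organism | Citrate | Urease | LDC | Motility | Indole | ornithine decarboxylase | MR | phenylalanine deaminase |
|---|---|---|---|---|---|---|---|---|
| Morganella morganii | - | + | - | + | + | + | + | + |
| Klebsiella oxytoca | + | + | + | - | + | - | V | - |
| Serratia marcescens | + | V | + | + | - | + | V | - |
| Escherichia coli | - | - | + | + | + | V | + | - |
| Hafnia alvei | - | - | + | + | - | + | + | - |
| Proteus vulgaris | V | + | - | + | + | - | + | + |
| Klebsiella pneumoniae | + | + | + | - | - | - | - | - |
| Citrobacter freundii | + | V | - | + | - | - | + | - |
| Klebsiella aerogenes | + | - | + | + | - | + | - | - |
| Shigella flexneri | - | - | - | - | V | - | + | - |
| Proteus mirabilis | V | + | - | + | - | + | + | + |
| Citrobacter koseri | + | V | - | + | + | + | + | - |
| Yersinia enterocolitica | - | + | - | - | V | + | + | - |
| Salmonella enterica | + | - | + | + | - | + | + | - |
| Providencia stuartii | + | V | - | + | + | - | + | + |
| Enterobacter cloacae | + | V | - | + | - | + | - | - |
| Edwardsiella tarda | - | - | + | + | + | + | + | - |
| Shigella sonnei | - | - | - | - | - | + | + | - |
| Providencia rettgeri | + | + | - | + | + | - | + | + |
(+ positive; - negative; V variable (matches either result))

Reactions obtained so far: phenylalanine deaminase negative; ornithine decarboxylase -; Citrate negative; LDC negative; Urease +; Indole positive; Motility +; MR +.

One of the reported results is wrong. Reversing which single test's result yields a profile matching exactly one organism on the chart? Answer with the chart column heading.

As reported, no row in the chart matches all 8 reactions.
Reversing Indole → still no organism matches.
Reversing ornithine decarboxylase → still no organism matches.
Reversing LDC → still no organism matches.
Reversing phenylalanine deaminase (to +) → unique match: Proteus vulgaris.
Reversing MR → still no organism matches.
Reversing Citrate → still no organism matches.
Reversing Motility → still no organism matches.
Reversing Urease → still no organism matches.

phenylalanine deaminase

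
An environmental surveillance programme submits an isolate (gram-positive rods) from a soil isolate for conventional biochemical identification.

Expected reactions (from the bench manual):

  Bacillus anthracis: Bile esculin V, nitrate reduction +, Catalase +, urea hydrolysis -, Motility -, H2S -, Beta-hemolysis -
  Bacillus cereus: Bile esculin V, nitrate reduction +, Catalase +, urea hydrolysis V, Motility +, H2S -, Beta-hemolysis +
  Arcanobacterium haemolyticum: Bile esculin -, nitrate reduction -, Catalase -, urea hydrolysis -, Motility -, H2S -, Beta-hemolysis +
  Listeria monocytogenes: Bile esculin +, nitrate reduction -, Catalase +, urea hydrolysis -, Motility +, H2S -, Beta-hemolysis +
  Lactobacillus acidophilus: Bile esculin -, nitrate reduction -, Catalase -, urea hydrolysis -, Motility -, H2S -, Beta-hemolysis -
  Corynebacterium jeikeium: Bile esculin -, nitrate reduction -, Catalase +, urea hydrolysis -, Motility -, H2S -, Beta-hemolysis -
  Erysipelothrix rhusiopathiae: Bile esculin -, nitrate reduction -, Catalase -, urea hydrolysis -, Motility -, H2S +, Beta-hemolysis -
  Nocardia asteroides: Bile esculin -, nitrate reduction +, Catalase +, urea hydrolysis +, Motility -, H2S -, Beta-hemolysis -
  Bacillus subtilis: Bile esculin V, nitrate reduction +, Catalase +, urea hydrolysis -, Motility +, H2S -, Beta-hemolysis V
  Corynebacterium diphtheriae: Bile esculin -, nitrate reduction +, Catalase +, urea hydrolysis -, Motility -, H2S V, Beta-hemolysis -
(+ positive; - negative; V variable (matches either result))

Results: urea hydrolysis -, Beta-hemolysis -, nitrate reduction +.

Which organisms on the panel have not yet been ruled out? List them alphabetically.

Bacillus anthracis, Bacillus subtilis, Corynebacterium diphtheriae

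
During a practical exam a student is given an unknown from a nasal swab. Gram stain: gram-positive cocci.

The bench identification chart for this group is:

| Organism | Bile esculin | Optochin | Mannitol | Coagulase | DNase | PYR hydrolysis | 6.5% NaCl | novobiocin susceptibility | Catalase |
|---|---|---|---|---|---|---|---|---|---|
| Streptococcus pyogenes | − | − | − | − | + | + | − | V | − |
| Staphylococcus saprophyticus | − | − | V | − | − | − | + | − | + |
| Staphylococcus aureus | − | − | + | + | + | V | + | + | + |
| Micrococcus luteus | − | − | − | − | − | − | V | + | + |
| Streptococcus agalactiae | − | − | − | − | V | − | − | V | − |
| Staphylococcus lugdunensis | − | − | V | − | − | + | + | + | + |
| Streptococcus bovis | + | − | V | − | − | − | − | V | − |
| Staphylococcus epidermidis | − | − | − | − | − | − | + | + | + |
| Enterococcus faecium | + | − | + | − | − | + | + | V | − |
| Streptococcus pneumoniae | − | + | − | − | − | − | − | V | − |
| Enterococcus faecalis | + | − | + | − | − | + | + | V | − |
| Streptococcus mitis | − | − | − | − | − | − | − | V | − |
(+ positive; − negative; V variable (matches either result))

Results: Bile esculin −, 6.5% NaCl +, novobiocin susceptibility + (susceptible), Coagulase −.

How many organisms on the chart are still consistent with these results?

3

novobiocin susceptibility +: excludes Staphylococcus saprophyticus — 11 left.
Coagulase −: excludes Staphylococcus aureus — 10 left.
Bile esculin −: excludes Streptococcus bovis, Enterococcus faecium, Enterococcus faecalis — 7 left.
6.5% NaCl +: excludes Streptococcus pyogenes, Streptococcus agalactiae, Streptococcus pneumoniae, Streptococcus mitis — 3 left.
Still consistent: Micrococcus luteus, Staphylococcus epidermidis, Staphylococcus lugdunensis.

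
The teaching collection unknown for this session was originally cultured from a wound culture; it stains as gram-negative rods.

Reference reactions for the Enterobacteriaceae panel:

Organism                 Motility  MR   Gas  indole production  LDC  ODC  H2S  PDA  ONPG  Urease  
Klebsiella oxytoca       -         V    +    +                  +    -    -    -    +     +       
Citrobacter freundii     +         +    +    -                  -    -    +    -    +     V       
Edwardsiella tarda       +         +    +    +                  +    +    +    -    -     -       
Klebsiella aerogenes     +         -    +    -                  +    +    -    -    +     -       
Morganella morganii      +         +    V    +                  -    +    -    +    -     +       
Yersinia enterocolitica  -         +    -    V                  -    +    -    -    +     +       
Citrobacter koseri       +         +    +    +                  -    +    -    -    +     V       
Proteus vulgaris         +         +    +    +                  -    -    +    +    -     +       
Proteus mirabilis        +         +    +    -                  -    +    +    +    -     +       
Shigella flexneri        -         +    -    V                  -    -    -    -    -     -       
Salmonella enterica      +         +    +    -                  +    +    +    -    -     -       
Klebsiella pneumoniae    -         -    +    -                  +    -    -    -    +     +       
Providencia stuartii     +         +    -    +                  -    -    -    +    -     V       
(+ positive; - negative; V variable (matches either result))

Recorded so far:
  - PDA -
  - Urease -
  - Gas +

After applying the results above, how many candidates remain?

Gas +: excludes Yersinia enterocolitica, Shigella flexneri, Providencia stuartii — 10 left.
PDA -: excludes Morganella morganii, Proteus vulgaris, Proteus mirabilis — 7 left.
Urease -: excludes Klebsiella oxytoca, Klebsiella pneumoniae — 5 left.
Still consistent: Citrobacter freundii, Citrobacter koseri, Edwardsiella tarda, Klebsiella aerogenes, Salmonella enterica.

5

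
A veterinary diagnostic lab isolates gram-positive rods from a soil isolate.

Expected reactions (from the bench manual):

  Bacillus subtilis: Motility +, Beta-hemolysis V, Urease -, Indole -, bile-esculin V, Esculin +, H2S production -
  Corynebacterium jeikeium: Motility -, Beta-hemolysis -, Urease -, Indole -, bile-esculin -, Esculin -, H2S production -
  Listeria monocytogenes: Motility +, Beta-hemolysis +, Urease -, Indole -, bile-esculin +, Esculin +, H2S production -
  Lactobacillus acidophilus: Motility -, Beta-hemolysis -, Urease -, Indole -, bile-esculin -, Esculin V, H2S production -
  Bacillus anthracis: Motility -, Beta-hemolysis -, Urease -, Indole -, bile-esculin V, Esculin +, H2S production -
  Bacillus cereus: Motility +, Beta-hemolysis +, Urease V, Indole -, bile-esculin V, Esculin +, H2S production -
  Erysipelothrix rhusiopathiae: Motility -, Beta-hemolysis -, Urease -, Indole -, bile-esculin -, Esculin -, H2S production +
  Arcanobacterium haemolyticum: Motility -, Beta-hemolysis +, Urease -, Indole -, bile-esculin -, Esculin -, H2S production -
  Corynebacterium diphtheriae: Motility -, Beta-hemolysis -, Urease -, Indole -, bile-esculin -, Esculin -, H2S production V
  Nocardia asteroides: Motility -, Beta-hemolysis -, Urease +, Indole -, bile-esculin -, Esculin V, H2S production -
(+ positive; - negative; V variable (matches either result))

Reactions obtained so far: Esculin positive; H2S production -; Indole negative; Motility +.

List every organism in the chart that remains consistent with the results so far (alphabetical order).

Bacillus cereus, Bacillus subtilis, Listeria monocytogenes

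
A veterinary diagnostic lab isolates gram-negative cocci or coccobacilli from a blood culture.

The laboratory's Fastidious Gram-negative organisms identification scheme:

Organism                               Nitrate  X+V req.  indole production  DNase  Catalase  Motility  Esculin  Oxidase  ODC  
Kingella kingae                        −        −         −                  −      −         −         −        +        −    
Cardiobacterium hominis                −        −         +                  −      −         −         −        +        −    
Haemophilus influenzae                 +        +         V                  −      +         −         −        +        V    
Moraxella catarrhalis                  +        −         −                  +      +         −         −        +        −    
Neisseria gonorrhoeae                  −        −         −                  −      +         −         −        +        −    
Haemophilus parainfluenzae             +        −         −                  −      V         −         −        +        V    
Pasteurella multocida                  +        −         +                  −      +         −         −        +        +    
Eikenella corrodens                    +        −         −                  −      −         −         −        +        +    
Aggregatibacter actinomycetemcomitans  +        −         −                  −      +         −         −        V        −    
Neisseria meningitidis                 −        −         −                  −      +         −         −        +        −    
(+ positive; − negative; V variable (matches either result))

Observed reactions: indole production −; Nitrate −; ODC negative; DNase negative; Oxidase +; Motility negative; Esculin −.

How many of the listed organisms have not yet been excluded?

3

DNase −: excludes Moraxella catarrhalis — 9 left.
Oxidase +: all 9 remaining candidates are consistent.
ODC −: excludes Pasteurella multocida, Eikenella corrodens — 7 left.
indole production −: excludes Cardiobacterium hominis — 6 left.
Esculin −: all 6 remaining candidates are consistent.
Motility −: all 6 remaining candidates are consistent.
Nitrate −: excludes Haemophilus influenzae, Haemophilus parainfluenzae, Aggregatibacter actinomycetemcomitans — 3 left.
Still consistent: Kingella kingae, Neisseria gonorrhoeae, Neisseria meningitidis.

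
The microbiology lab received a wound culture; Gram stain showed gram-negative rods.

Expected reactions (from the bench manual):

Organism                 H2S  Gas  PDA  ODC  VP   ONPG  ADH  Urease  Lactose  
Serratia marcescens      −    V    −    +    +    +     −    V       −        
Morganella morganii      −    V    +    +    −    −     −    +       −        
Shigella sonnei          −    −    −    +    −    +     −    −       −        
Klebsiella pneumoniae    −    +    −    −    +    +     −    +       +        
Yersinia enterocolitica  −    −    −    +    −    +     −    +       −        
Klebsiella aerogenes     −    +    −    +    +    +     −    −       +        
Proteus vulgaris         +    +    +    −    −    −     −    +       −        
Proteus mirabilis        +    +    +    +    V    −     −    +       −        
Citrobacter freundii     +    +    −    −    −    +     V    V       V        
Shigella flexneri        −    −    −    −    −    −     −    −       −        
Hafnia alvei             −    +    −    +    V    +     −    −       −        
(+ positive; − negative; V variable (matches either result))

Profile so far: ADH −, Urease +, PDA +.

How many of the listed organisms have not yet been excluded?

3

Urease +: excludes Shigella sonnei, Klebsiella aerogenes, Shigella flexneri, Hafnia alvei — 7 left.
PDA +: excludes Serratia marcescens, Klebsiella pneumoniae, Yersinia enterocolitica, Citrobacter freundii — 3 left.
ADH −: all 3 remaining candidates are consistent.
Still consistent: Morganella morganii, Proteus mirabilis, Proteus vulgaris.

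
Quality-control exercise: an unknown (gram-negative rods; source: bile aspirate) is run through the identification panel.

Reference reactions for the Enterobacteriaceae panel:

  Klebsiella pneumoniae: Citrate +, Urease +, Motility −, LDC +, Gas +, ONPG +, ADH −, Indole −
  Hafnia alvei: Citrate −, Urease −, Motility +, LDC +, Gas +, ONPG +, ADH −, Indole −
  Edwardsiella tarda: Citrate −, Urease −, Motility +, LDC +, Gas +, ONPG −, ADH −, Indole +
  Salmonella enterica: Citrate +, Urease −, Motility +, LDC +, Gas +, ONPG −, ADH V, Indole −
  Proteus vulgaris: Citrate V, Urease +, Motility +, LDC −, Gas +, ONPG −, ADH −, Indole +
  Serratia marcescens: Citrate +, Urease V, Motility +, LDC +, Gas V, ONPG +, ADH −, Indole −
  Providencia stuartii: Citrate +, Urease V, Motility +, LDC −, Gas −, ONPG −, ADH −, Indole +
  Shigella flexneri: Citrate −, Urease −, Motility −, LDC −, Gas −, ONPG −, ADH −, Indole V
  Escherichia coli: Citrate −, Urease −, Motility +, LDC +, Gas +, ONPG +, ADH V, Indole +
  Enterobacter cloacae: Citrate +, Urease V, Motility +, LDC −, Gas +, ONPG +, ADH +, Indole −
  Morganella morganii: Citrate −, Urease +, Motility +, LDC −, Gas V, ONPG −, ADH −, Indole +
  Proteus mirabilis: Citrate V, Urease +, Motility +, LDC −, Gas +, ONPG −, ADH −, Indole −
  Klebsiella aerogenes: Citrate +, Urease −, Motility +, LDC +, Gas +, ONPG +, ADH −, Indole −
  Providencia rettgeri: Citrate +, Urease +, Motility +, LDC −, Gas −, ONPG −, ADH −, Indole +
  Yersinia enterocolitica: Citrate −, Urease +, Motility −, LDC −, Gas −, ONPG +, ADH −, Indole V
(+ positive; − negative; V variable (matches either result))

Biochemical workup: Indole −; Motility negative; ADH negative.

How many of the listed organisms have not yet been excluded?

3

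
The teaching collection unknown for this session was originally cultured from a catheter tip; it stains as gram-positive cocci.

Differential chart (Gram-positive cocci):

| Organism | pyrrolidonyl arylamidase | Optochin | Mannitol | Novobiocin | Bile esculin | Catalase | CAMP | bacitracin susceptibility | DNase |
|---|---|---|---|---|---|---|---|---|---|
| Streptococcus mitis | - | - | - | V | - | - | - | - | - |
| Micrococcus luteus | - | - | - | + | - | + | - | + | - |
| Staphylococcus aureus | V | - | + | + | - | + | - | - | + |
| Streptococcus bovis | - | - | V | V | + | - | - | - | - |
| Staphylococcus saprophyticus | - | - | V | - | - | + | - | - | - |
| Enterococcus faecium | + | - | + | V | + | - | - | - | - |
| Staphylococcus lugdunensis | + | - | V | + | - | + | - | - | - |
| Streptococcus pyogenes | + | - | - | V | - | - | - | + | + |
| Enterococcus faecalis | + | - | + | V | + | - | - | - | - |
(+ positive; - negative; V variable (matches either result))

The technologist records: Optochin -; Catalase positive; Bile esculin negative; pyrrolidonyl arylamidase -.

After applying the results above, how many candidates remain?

Optochin -: all 9 remaining candidates are consistent.
Bile esculin -: excludes Streptococcus bovis, Enterococcus faecium, Enterococcus faecalis — 6 left.
pyrrolidonyl arylamidase -: excludes Staphylococcus lugdunensis, Streptococcus pyogenes — 4 left.
Catalase +: excludes Streptococcus mitis — 3 left.
Still consistent: Micrococcus luteus, Staphylococcus aureus, Staphylococcus saprophyticus.

3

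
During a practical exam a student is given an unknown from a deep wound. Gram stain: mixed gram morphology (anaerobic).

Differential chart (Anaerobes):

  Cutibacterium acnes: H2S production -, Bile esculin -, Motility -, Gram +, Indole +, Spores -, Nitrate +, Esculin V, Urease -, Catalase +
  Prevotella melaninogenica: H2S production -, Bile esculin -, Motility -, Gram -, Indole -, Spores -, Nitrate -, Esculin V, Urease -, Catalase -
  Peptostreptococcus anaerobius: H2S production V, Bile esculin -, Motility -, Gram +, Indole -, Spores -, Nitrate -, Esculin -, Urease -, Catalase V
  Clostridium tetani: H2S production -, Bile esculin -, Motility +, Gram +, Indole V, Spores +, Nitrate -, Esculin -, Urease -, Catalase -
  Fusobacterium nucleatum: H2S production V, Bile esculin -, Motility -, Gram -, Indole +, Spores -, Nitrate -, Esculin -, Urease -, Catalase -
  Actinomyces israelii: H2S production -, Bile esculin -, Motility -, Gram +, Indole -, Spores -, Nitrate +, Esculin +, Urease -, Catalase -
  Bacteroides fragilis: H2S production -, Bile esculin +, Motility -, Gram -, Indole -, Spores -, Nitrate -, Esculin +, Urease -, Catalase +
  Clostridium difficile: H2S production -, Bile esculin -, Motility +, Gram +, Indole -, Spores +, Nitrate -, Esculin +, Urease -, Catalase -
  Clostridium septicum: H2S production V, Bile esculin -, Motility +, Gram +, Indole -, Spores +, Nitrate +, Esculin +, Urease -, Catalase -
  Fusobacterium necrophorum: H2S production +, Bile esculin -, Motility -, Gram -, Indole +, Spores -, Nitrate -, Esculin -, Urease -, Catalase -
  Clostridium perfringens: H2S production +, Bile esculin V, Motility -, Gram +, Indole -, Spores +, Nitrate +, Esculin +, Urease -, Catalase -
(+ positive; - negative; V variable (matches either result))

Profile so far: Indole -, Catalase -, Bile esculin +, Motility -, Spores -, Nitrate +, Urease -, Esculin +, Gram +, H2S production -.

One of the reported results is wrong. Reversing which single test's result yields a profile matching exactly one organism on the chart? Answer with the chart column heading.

Bile esculin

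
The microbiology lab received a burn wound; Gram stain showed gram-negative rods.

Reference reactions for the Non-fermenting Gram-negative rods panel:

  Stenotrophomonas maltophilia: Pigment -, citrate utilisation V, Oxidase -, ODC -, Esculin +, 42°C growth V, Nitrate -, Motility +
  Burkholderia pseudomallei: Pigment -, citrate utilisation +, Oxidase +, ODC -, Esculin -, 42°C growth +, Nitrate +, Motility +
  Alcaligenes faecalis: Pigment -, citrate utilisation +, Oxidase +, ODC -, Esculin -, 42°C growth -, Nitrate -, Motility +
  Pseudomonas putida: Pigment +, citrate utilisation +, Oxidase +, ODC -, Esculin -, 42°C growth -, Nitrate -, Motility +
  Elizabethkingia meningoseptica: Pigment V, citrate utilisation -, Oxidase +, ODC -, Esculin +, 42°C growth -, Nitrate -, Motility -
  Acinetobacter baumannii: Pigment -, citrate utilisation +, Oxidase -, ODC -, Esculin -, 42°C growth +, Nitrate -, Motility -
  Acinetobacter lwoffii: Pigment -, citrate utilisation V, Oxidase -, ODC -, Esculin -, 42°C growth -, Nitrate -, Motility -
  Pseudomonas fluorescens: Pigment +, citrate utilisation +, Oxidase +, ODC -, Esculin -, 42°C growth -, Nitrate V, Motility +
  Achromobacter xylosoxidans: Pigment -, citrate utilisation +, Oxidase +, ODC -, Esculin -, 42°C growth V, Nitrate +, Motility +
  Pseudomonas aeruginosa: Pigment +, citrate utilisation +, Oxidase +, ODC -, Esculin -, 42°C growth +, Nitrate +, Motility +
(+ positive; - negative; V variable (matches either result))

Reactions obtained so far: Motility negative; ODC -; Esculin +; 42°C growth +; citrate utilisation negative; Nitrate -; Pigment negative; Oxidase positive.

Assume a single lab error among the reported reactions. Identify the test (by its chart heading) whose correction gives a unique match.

42°C growth

As reported, no row in the chart matches all 8 reactions.
Reversing Nitrate → still no organism matches.
Reversing 42°C growth (to -) → unique match: Elizabethkingia meningoseptica.
Reversing ODC → still no organism matches.
Reversing Pigment → still no organism matches.
Reversing Oxidase → still no organism matches.
Reversing Motility → still no organism matches.
Reversing Esculin → still no organism matches.
Reversing citrate utilisation → still no organism matches.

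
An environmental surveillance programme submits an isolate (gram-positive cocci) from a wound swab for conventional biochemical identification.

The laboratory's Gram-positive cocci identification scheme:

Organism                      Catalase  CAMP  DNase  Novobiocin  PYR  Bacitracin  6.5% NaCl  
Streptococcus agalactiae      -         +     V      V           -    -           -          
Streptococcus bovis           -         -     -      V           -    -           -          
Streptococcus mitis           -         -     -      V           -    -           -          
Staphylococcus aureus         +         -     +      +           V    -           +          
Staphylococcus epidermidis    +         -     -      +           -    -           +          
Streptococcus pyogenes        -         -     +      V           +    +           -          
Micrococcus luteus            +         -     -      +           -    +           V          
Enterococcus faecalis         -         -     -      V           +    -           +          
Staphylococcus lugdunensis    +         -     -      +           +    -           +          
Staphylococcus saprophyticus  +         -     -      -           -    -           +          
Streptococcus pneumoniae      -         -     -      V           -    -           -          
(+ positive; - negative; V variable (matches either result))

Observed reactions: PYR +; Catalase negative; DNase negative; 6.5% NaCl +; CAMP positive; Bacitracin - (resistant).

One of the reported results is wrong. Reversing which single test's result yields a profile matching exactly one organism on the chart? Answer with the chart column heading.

CAMP

As reported, no row in the chart matches all 6 reactions.
Reversing PYR → still no organism matches.
Reversing Bacitracin → still no organism matches.
Reversing DNase → still no organism matches.
Reversing 6.5% NaCl → still no organism matches.
Reversing CAMP (to -) → unique match: Enterococcus faecalis.
Reversing Catalase → still no organism matches.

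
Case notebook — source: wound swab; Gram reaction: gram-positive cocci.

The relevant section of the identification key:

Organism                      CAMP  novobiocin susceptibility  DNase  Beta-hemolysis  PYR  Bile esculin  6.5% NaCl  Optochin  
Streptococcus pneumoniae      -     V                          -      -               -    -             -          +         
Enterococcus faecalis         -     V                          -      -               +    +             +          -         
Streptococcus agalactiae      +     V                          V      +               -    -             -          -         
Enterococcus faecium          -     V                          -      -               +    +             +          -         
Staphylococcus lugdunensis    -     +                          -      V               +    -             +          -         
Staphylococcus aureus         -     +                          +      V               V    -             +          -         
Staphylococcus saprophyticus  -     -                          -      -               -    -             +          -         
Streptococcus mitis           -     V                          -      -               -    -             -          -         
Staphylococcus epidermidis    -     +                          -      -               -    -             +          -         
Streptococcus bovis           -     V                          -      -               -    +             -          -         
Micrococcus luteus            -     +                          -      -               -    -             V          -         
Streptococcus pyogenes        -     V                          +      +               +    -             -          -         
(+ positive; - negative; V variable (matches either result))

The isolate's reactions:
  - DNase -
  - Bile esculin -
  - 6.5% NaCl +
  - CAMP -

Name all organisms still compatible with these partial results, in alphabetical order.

Micrococcus luteus, Staphylococcus epidermidis, Staphylococcus lugdunensis, Staphylococcus saprophyticus

Bile esculin -: excludes Enterococcus faecalis, Enterococcus faecium, Streptococcus bovis — 9 left.
CAMP -: excludes Streptococcus agalactiae — 8 left.
DNase -: excludes Staphylococcus aureus, Streptococcus pyogenes — 6 left.
6.5% NaCl +: excludes Streptococcus pneumoniae, Streptococcus mitis — 4 left.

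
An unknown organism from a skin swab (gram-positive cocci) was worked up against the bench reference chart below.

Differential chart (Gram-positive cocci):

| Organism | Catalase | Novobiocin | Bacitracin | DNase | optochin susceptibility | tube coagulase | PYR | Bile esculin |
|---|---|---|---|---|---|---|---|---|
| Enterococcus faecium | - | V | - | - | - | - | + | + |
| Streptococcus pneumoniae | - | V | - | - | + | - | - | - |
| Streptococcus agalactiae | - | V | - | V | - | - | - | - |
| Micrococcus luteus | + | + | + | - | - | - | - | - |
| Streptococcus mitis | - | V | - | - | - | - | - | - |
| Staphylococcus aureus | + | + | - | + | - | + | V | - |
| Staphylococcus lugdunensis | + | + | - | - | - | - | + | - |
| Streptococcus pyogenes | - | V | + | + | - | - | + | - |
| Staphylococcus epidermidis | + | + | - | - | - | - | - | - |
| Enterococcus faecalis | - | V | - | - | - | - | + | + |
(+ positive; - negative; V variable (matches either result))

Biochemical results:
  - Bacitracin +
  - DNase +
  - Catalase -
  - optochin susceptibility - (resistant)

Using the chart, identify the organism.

Streptococcus pyogenes

Catalase -: excludes Micrococcus luteus, Staphylococcus aureus, Staphylococcus lugdunensis, Staphylococcus epidermidis — 6 left.
Bacitracin +: excludes 5 organisms — 1 left.
optochin susceptibility -: the one remaining candidate is consistent.
DNase +: the one remaining candidate is consistent.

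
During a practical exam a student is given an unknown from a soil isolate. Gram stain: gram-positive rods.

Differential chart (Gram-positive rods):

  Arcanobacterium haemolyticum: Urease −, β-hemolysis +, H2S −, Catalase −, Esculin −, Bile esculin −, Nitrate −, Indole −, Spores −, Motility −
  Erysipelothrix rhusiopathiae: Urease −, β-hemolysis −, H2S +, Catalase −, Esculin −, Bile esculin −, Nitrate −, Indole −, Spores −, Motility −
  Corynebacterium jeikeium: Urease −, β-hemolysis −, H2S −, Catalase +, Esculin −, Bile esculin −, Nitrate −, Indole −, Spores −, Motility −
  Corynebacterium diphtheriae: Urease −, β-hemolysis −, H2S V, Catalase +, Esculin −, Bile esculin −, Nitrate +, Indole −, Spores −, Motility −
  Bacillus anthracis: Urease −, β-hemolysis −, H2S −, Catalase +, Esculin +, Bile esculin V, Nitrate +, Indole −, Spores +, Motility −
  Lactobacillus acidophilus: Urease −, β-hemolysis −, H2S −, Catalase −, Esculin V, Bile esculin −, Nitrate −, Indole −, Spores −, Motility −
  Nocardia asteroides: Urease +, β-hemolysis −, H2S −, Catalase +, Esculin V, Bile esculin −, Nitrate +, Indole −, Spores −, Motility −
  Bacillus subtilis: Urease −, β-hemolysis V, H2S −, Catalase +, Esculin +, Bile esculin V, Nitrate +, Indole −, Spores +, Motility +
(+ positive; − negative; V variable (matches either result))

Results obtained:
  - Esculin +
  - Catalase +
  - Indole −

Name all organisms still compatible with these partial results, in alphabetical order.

Catalase +: excludes Arcanobacterium haemolyticum, Erysipelothrix rhusiopathiae, Lactobacillus acidophilus — 5 left.
Esculin +: excludes Corynebacterium jeikeium, Corynebacterium diphtheriae — 3 left.
Indole −: all 3 remaining candidates are consistent.

Bacillus anthracis, Bacillus subtilis, Nocardia asteroides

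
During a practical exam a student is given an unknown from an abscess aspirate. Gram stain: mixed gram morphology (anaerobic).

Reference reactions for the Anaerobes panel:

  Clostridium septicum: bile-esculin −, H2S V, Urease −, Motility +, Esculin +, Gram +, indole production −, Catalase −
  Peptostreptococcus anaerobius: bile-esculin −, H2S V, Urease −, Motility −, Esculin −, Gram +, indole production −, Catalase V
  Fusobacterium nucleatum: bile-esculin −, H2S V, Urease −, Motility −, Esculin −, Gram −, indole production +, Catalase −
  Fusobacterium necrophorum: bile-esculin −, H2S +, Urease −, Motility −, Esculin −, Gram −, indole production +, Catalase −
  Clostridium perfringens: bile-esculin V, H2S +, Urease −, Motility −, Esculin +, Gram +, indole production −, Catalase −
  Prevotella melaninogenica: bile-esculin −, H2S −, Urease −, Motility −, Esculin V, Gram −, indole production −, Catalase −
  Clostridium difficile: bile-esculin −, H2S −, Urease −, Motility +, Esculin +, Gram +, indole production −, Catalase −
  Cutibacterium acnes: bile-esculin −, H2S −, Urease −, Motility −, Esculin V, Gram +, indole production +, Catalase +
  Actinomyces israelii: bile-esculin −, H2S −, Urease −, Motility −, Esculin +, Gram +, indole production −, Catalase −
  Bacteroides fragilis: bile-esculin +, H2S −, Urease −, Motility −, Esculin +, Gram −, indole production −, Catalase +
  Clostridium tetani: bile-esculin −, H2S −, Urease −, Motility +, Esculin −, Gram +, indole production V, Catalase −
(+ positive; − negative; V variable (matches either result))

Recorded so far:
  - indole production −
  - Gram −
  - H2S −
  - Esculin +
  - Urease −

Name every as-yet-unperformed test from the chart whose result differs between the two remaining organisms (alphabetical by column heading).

bile-esculin, Catalase

H2S −: excludes Fusobacterium necrophorum, Clostridium perfringens — 9 left.
Urease −: all 9 remaining candidates are consistent.
Esculin +: excludes Peptostreptococcus anaerobius, Fusobacterium nucleatum, Clostridium tetani — 6 left.
indole production −: excludes Cutibacterium acnes — 5 left.
Gram −: excludes Clostridium septicum, Clostridium difficile, Actinomyces israelii — 2 left.
Two candidates remain: Bacteroides fragilis and Prevotella melaninogenica.
  bile-esculin: Bacteroides fragilis +, Prevotella melaninogenica − — discriminates.
  Motility: − vs − — same for both, does not separate.
  Catalase: Bacteroides fragilis +, Prevotella melaninogenica − — discriminates.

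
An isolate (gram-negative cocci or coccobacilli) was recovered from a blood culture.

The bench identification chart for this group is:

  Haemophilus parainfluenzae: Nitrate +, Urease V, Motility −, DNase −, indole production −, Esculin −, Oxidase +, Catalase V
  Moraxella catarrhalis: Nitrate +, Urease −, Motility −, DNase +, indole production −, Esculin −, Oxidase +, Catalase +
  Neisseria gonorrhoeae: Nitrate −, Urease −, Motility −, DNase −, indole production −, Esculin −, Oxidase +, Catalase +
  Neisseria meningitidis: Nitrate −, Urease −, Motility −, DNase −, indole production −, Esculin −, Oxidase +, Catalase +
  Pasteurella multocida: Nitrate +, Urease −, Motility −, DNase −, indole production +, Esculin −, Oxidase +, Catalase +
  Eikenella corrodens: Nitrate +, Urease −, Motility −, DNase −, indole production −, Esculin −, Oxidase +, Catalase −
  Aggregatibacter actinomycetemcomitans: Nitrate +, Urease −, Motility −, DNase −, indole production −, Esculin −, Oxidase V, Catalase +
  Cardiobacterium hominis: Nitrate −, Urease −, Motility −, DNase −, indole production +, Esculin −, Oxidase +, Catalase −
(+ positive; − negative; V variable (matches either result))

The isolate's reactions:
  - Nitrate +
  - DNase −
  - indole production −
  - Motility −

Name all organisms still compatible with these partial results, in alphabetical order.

Motility −: all 8 remaining candidates are consistent.
DNase −: excludes Moraxella catarrhalis — 7 left.
indole production −: excludes Pasteurella multocida, Cardiobacterium hominis — 5 left.
Nitrate +: excludes Neisseria gonorrhoeae, Neisseria meningitidis — 3 left.

Aggregatibacter actinomycetemcomitans, Eikenella corrodens, Haemophilus parainfluenzae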